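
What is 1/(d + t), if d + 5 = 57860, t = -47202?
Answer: 1/10653 ≈ 9.3870e-5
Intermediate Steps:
d = 57855 (d = -5 + 57860 = 57855)
1/(d + t) = 1/(57855 - 47202) = 1/10653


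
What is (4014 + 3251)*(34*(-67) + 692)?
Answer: -11522290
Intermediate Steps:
(4014 + 3251)*(34*(-67) + 692) = 7265*(-2278 + 692) = 7265*(-1586) = -11522290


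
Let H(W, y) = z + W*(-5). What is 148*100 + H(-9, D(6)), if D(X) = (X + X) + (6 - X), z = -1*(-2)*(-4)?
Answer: 14837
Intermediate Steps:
z = -8 (z = 2*(-4) = -8)
D(X) = 6 + X (D(X) = 2*X + (6 - X) = 6 + X)
H(W, y) = -8 - 5*W (H(W, y) = -8 + W*(-5) = -8 - 5*W)
148*100 + H(-9, D(6)) = 148*100 + (-8 - 5*(-9)) = 14800 + (-8 + 45) = 14800 + 37 = 14837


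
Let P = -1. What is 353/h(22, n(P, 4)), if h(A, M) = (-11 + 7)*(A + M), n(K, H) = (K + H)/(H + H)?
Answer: -706/179 ≈ -3.9441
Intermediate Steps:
n(K, H) = (H + K)/(2*H) (n(K, H) = (H + K)/((2*H)) = (H + K)*(1/(2*H)) = (H + K)/(2*H))
h(A, M) = -4*A - 4*M (h(A, M) = -4*(A + M) = -4*A - 4*M)
353/h(22, n(P, 4)) = 353/(-4*22 - 2*(4 - 1)/4) = 353/(-88 - 2*3/4) = 353/(-88 - 4*3/8) = 353/(-88 - 3/2) = 353/(-179/2) = 353*(-2/179) = -706/179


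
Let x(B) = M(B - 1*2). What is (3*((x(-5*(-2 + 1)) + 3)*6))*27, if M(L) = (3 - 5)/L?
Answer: 1134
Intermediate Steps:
M(L) = -2/L
x(B) = -2/(-2 + B) (x(B) = -2/(B - 1*2) = -2/(B - 2) = -2/(-2 + B))
(3*((x(-5*(-2 + 1)) + 3)*6))*27 = (3*((-2/(-2 - 5*(-2 + 1)) + 3)*6))*27 = (3*((-2/(-2 - 5*(-1)) + 3)*6))*27 = (3*((-2/(-2 + 5) + 3)*6))*27 = (3*((-2/3 + 3)*6))*27 = (3*((-2*⅓ + 3)*6))*27 = (3*((-⅔ + 3)*6))*27 = (3*((7/3)*6))*27 = (3*14)*27 = 42*27 = 1134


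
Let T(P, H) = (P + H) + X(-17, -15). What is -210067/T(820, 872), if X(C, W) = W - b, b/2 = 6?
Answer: -210067/1665 ≈ -126.17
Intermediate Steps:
b = 12 (b = 2*6 = 12)
X(C, W) = -12 + W (X(C, W) = W - 1*12 = W - 12 = -12 + W)
T(P, H) = -27 + H + P (T(P, H) = (P + H) + (-12 - 15) = (H + P) - 27 = -27 + H + P)
-210067/T(820, 872) = -210067/(-27 + 872 + 820) = -210067/1665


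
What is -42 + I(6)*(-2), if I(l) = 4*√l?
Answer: -42 - 8*√6 ≈ -61.596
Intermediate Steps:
-42 + I(6)*(-2) = -42 + (4*√6)*(-2) = -42 - 8*√6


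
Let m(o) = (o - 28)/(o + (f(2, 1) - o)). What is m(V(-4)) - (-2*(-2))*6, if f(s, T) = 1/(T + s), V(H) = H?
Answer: -120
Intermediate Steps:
m(o) = -84 + 3*o (m(o) = (o - 28)/(o + (1/(1 + 2) - o)) = (-28 + o)/(o + (1/3 - o)) = (-28 + o)/(1/3) = (-28 + o)*3 = -84 + 3*o)
m(V(-4)) - (-2*(-2))*6 = (-84 + 3*(-4)) - (-2*(-2))*6 = (-84 - 12) - 4*6 = -96 - 1*24 = -96 - 24 = -120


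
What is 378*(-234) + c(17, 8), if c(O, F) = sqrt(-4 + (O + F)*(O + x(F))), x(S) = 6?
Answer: -88452 + sqrt(571) ≈ -88428.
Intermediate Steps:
c(O, F) = sqrt(-4 + (6 + O)*(F + O)) (c(O, F) = sqrt(-4 + (O + F)*(O + 6)) = sqrt(-4 + (F + O)*(6 + O)) = sqrt(-4 + (6 + O)*(F + O)))
378*(-234) + c(17, 8) = 378*(-234) + sqrt(-4 + 17**2 + 6*8 + 6*17 + 8*17) = -88452 + sqrt(-4 + 289 + 48 + 102 + 136) = -88452 + sqrt(571)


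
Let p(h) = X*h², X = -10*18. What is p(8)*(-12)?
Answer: 138240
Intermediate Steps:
X = -180
p(h) = -180*h²
p(8)*(-12) = -180*8²*(-12) = -180*64*(-12) = -11520*(-12) = 138240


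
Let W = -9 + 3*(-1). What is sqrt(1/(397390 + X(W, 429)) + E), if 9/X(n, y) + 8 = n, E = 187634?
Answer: 3*sqrt(1316927612556402286)/7947791 ≈ 433.17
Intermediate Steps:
W = -12 (W = -9 - 3 = -12)
X(n, y) = 9/(-8 + n)
sqrt(1/(397390 + X(W, 429)) + E) = sqrt(1/(397390 + 9/(-8 - 12)) + 187634) = sqrt(1/(397390 + 9/(-20)) + 187634) = sqrt(1/(397390 + 9*(-1/20)) + 187634) = sqrt(1/(397390 - 9/20) + 187634) = sqrt(1/(7947791/20) + 187634) = sqrt(20/7947791 + 187634) = sqrt(1491275816514/7947791) = 3*sqrt(1316927612556402286)/7947791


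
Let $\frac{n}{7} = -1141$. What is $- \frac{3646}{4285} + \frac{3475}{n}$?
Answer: $- \frac{44010977}{34224295} \approx -1.286$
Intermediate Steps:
$n = -7987$ ($n = 7 \left(-1141\right) = -7987$)
$- \frac{3646}{4285} + \frac{3475}{n} = - \frac{3646}{4285} + \frac{3475}{-7987} = \left(-3646\right) \frac{1}{4285} + 3475 \left(- \frac{1}{7987}\right) = - \frac{3646}{4285} - \frac{3475}{7987} = - \frac{44010977}{34224295}$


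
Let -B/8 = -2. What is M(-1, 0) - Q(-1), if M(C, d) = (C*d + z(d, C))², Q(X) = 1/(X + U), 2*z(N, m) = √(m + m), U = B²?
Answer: -257/510 ≈ -0.50392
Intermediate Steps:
B = 16 (B = -8*(-2) = 16)
U = 256 (U = 16² = 256)
z(N, m) = √2*√m/2 (z(N, m) = √(m + m)/2 = √(2*m)/2 = (√2*√m)/2 = √2*√m/2)
Q(X) = 1/(256 + X) (Q(X) = 1/(X + 256) = 1/(256 + X))
M(C, d) = (C*d + √2*√C/2)²
M(-1, 0) - Q(-1) = (√2*√(-1) + 2*(-1)*0)²/4 - 1/(256 - 1) = (√2*I + 0)²/4 - 1/255 = (I*√2 + 0)²/4 - 1*1/255 = (I*√2)²/4 - 1/255 = (¼)*(-2) - 1/255 = -½ - 1/255 = -257/510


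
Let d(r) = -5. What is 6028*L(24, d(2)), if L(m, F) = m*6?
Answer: 868032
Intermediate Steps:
L(m, F) = 6*m
6028*L(24, d(2)) = 6028*(6*24) = 6028*144 = 868032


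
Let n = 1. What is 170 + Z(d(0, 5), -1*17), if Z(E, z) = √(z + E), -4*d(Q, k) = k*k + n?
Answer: 170 + I*√94/2 ≈ 170.0 + 4.8477*I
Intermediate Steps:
d(Q, k) = -¼ - k²/4 (d(Q, k) = -(k*k + 1)/4 = -(k² + 1)/4 = -(1 + k²)/4 = -¼ - k²/4)
Z(E, z) = √(E + z)
170 + Z(d(0, 5), -1*17) = 170 + √((-¼ - ¼*5²) - 1*17) = 170 + √((-¼ - ¼*25) - 17) = 170 + √((-¼ - 25/4) - 17) = 170 + √(-13/2 - 17) = 170 + √(-47/2) = 170 + I*√94/2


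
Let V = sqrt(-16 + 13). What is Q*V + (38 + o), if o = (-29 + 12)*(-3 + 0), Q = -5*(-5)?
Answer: 89 + 25*I*sqrt(3) ≈ 89.0 + 43.301*I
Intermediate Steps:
Q = 25
V = I*sqrt(3) (V = sqrt(-3) = I*sqrt(3) ≈ 1.732*I)
o = 51 (o = -17*(-3) = 51)
Q*V + (38 + o) = 25*(I*sqrt(3)) + (38 + 51) = 25*I*sqrt(3) + 89 = 89 + 25*I*sqrt(3)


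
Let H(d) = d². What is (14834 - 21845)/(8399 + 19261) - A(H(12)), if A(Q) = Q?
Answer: -1330017/9220 ≈ -144.25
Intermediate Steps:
(14834 - 21845)/(8399 + 19261) - A(H(12)) = (14834 - 21845)/(8399 + 19261) - 1*12² = -7011/27660 - 1*144 = -7011*1/27660 - 144 = -2337/9220 - 144 = -1330017/9220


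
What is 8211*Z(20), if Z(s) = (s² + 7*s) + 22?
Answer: 4614582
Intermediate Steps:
Z(s) = 22 + s² + 7*s
8211*Z(20) = 8211*(22 + 20² + 7*20) = 8211*(22 + 400 + 140) = 8211*562 = 4614582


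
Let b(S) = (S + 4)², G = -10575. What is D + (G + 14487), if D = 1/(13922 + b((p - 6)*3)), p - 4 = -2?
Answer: 54713233/13986 ≈ 3912.0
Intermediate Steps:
p = 2 (p = 4 - 2 = 2)
b(S) = (4 + S)²
D = 1/13986 (D = 1/(13922 + (4 + (2 - 6)*3)²) = 1/(13922 + (4 - 4*3)²) = 1/(13922 + (4 - 12)²) = 1/(13922 + (-8)²) = 1/(13922 + 64) = 1/13986 ≈ 7.1500e-5)
D + (G + 14487) = 1/13986 + (-10575 + 14487) = 1/13986 + 3912 = 54713233/13986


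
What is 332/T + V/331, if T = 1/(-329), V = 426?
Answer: -36154042/331 ≈ -1.0923e+5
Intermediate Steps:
T = -1/329 ≈ -0.0030395
332/T + V/331 = 332/(-1/329) + 426/331 = 332*(-329) + 426*(1/331) = -109228 + 426/331 = -36154042/331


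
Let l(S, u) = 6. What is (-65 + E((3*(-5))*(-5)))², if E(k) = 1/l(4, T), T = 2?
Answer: 151321/36 ≈ 4203.4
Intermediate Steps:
E(k) = ⅙ (E(k) = 1/6 = ⅙)
(-65 + E((3*(-5))*(-5)))² = (-65 + ⅙)² = (-389/6)² = 151321/36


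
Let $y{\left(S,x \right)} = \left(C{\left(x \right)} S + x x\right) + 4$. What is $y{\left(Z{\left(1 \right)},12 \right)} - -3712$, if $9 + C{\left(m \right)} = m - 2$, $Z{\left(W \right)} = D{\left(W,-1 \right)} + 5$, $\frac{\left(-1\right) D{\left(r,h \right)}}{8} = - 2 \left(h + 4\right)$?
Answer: $3913$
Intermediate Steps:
$D{\left(r,h \right)} = 64 + 16 h$ ($D{\left(r,h \right)} = - 8 \left(- 2 \left(h + 4\right)\right) = - 8 \left(- 2 \left(4 + h\right)\right) = - 8 \left(-8 - 2 h\right) = 64 + 16 h$)
$Z{\left(W \right)} = 53$ ($Z{\left(W \right)} = \left(64 + 16 \left(-1\right)\right) + 5 = \left(64 - 16\right) + 5 = 48 + 5 = 53$)
$C{\left(m \right)} = -11 + m$ ($C{\left(m \right)} = -9 + \left(m - 2\right) = -9 + \left(-2 + m\right) = -11 + m$)
$y{\left(S,x \right)} = 4 + x^{2} + S \left(-11 + x\right)$ ($y{\left(S,x \right)} = \left(\left(-11 + x\right) S + x x\right) + 4 = \left(S \left(-11 + x\right) + x^{2}\right) + 4 = \left(x^{2} + S \left(-11 + x\right)\right) + 4 = 4 + x^{2} + S \left(-11 + x\right)$)
$y{\left(Z{\left(1 \right)},12 \right)} - -3712 = \left(4 + 12^{2} + 53 \left(-11 + 12\right)\right) - -3712 = \left(4 + 144 + 53 \cdot 1\right) + 3712 = \left(4 + 144 + 53\right) + 3712 = 201 + 3712 = 3913$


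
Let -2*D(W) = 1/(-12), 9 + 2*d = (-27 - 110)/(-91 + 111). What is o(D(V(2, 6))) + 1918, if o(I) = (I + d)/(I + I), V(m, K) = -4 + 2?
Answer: 9117/5 ≈ 1823.4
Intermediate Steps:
d = -317/40 (d = -9/2 + ((-27 - 110)/(-91 + 111))/2 = -9/2 + (-137/20)/2 = -9/2 + (-137*1/20)/2 = -9/2 + (½)*(-137/20) = -9/2 - 137/40 = -317/40 ≈ -7.9250)
V(m, K) = -2
D(W) = 1/24 (D(W) = -½/(-12) = -½*(-1/12) = 1/24)
o(I) = (-317/40 + I)/(2*I) (o(I) = (I - 317/40)/(I + I) = (-317/40 + I)/((2*I)) = (-317/40 + I)*(1/(2*I)) = (-317/40 + I)/(2*I))
o(D(V(2, 6))) + 1918 = (-317 + 40*(1/24))/(80*(1/24)) + 1918 = (1/80)*24*(-317 + 5/3) + 1918 = (1/80)*24*(-946/3) + 1918 = -473/5 + 1918 = 9117/5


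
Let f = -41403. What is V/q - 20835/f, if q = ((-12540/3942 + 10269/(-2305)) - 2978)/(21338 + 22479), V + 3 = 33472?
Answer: -30650092274966630820/62399878842113 ≈ -4.9119e+5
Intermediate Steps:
V = 33469 (V = -3 + 33472 = 33469)
q = -4521402713/66355807545 (q = ((-12540*1/3942 + 10269*(-1/2305)) - 2978)/43817 = ((-2090/657 - 10269/2305) - 2978)*(1/43817) = (-11564183/1514385 - 2978)*(1/43817) = -4521402713/1514385*1/43817 = -4521402713/66355807545 ≈ -0.068139)
V/q - 20835/f = 33469/(-4521402713/66355807545) - 20835/(-41403) = 33469*(-66355807545/4521402713) - 20835*(-1/41403) = -2220862522723605/4521402713 + 6945/13801 = -30650092274966630820/62399878842113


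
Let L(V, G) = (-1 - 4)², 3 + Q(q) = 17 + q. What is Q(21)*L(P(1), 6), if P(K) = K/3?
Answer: 875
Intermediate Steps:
P(K) = K/3 (P(K) = K*(⅓) = K/3)
Q(q) = 14 + q (Q(q) = -3 + (17 + q) = 14 + q)
L(V, G) = 25 (L(V, G) = (-5)² = 25)
Q(21)*L(P(1), 6) = (14 + 21)*25 = 35*25 = 875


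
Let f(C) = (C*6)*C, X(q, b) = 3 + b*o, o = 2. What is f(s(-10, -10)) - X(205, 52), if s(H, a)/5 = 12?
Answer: 21493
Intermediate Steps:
s(H, a) = 60 (s(H, a) = 5*12 = 60)
X(q, b) = 3 + 2*b (X(q, b) = 3 + b*2 = 3 + 2*b)
f(C) = 6*C² (f(C) = (6*C)*C = 6*C²)
f(s(-10, -10)) - X(205, 52) = 6*60² - (3 + 2*52) = 6*3600 - (3 + 104) = 21600 - 1*107 = 21600 - 107 = 21493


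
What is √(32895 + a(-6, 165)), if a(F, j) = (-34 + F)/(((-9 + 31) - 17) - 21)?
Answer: √131590/2 ≈ 181.38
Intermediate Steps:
a(F, j) = 17/8 - F/16 (a(F, j) = (-34 + F)/((22 - 17) - 21) = (-34 + F)/(5 - 21) = (-34 + F)/(-16) = (-34 + F)*(-1/16) = 17/8 - F/16)
√(32895 + a(-6, 165)) = √(32895 + (17/8 - 1/16*(-6))) = √(32895 + (17/8 + 3/8)) = √(32895 + 5/2) = √(65795/2) = √131590/2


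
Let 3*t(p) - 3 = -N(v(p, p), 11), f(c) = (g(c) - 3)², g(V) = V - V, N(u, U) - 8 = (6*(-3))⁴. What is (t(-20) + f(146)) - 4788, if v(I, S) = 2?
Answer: -119318/3 ≈ -39773.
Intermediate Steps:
N(u, U) = 104984 (N(u, U) = 8 + (6*(-3))⁴ = 8 + (-18)⁴ = 8 + 104976 = 104984)
g(V) = 0
f(c) = 9 (f(c) = (0 - 3)² = (-3)² = 9)
t(p) = -104981/3 (t(p) = 1 + (-1*104984)/3 = 1 + (⅓)*(-104984) = 1 - 104984/3 = -104981/3)
(t(-20) + f(146)) - 4788 = (-104981/3 + 9) - 4788 = -104954/3 - 4788 = -119318/3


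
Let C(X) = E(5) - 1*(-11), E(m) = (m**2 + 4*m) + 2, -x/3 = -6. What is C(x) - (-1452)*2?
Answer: 2962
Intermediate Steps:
x = 18 (x = -3*(-6) = 18)
E(m) = 2 + m**2 + 4*m
C(X) = 58 (C(X) = (2 + 5**2 + 4*5) - 1*(-11) = (2 + 25 + 20) + 11 = 47 + 11 = 58)
C(x) - (-1452)*2 = 58 - (-1452)*2 = 58 - 363*(-8) = 58 + 2904 = 2962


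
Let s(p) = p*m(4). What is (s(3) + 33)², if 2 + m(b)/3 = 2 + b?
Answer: 4761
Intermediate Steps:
m(b) = 3*b (m(b) = -6 + 3*(2 + b) = -6 + (6 + 3*b) = 3*b)
s(p) = 12*p (s(p) = p*(3*4) = p*12 = 12*p)
(s(3) + 33)² = (12*3 + 33)² = (36 + 33)² = 69² = 4761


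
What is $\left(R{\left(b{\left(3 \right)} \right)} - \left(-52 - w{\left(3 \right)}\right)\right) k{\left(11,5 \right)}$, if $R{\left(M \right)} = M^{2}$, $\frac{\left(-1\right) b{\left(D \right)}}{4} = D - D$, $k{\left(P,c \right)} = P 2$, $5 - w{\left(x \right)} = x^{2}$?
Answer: $1056$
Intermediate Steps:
$w{\left(x \right)} = 5 - x^{2}$
$k{\left(P,c \right)} = 2 P$
$b{\left(D \right)} = 0$ ($b{\left(D \right)} = - 4 \left(D - D\right) = \left(-4\right) 0 = 0$)
$\left(R{\left(b{\left(3 \right)} \right)} - \left(-52 - w{\left(3 \right)}\right)\right) k{\left(11,5 \right)} = \left(0^{2} + \left(67 - \left(15 - \left(5 - 3^{2}\right)\right)\right)\right) 2 \cdot 11 = \left(0 + \left(67 - \left(15 - \left(5 - 9\right)\right)\right)\right) 22 = \left(0 + \left(67 - \left(15 - -4\right)\right)\right) 22 = \left(0 + \left(67 - \left(15 + 4\right)\right)\right) 22 = \left(0 + \left(67 - 19\right)\right) 22 = \left(0 + 48\right) 22 = 48 \cdot 22 = 1056$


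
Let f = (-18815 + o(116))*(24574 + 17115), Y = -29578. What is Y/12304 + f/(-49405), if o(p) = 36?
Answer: 4815533150567/303939560 ≈ 15844.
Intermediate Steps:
f = -782877731 (f = (-18815 + 36)*(24574 + 17115) = -18779*41689 = -782877731)
Y/12304 + f/(-49405) = -29578/12304 - 782877731/(-49405) = -29578*1/12304 - 782877731*(-1/49405) = -14789/6152 + 782877731/49405 = 4815533150567/303939560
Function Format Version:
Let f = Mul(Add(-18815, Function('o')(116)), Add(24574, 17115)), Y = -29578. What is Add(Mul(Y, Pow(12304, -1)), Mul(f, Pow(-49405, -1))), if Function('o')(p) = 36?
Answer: Rational(4815533150567, 303939560) ≈ 15844.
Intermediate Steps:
f = -782877731 (f = Mul(Add(-18815, 36), Add(24574, 17115)) = Mul(-18779, 41689) = -782877731)
Add(Mul(Y, Pow(12304, -1)), Mul(f, Pow(-49405, -1))) = Add(Mul(-29578, Pow(12304, -1)), Mul(-782877731, Pow(-49405, -1))) = Add(Mul(-29578, Rational(1, 12304)), Mul(-782877731, Rational(-1, 49405))) = Add(Rational(-14789, 6152), Rational(782877731, 49405)) = Rational(4815533150567, 303939560)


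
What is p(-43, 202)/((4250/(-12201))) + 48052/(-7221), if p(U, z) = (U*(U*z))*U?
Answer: 707488605927647/15344625 ≈ 4.6107e+7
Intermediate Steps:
p(U, z) = z*U**3 (p(U, z) = (z*U**2)*U = z*U**3)
p(-43, 202)/((4250/(-12201))) + 48052/(-7221) = (202*(-43)**3)/((4250/(-12201))) + 48052/(-7221) = (202*(-79507))/((4250*(-1/12201))) + 48052*(-1/7221) = -16060414/(-4250/12201) - 48052/7221 = -16060414*(-12201/4250) - 48052/7221 = 97976555607/2125 - 48052/7221 = 707488605927647/15344625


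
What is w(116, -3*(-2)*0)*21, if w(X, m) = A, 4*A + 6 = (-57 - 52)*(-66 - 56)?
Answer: 69783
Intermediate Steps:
A = 3323 (A = -3/2 + ((-57 - 52)*(-66 - 56))/4 = -3/2 + (-109*(-122))/4 = -3/2 + (¼)*13298 = -3/2 + 6649/2 = 3323)
w(X, m) = 3323
w(116, -3*(-2)*0)*21 = 3323*21 = 69783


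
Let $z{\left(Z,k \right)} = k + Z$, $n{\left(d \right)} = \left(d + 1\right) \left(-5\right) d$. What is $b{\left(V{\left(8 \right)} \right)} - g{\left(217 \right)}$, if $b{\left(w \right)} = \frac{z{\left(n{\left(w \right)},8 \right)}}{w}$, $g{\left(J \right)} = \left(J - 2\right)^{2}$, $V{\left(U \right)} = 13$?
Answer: $- \frac{601827}{13} \approx -46294.0$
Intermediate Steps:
$g{\left(J \right)} = \left(-2 + J\right)^{2}$
$n{\left(d \right)} = d \left(-5 - 5 d\right)$ ($n{\left(d \right)} = \left(1 + d\right) \left(-5\right) d = \left(-5 - 5 d\right) d = d \left(-5 - 5 d\right)$)
$z{\left(Z,k \right)} = Z + k$
$b{\left(w \right)} = \frac{8 - 5 w \left(1 + w\right)}{w}$ ($b{\left(w \right)} = \frac{- 5 w \left(1 + w\right) + 8}{w} = \frac{8 - 5 w \left(1 + w\right)}{w}$)
$b{\left(V{\left(8 \right)} \right)} - g{\left(217 \right)} = \left(-5 - 65 + \frac{8}{13}\right) - \left(-2 + 217\right)^{2} = \left(-5 - 65 + 8 \cdot \frac{1}{13}\right) - 215^{2} = \left(-5 - 65 + \frac{8}{13}\right) - 46225 = - \frac{902}{13} - 46225 = - \frac{601827}{13}$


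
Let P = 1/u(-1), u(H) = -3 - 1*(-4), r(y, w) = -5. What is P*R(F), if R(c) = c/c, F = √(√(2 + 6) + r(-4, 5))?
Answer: 1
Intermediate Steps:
u(H) = 1 (u(H) = -3 + 4 = 1)
F = √(-5 + 2*√2) (F = √(√(2 + 6) - 5) = √(√8 - 5) = √(2*√2 - 5) = √(-5 + 2*√2) ≈ 1.4736*I)
R(c) = 1
P = 1 (P = 1/1 = 1)
P*R(F) = 1*1 = 1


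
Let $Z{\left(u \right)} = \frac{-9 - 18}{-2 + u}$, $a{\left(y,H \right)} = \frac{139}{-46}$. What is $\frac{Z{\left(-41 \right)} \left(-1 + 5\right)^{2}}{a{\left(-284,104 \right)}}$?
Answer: $- \frac{19872}{5977} \approx -3.3247$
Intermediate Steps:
$a{\left(y,H \right)} = - \frac{139}{46}$ ($a{\left(y,H \right)} = 139 \left(- \frac{1}{46}\right) = - \frac{139}{46}$)
$Z{\left(u \right)} = - \frac{27}{-2 + u}$ ($Z{\left(u \right)} = \frac{-9 - 18}{-2 + u} = - \frac{27}{-2 + u}$)
$\frac{Z{\left(-41 \right)} \left(-1 + 5\right)^{2}}{a{\left(-284,104 \right)}} = \frac{- \frac{27}{-2 - 41} \left(-1 + 5\right)^{2}}{- \frac{139}{46}} = - \frac{27}{-43} \cdot 4^{2} \left(- \frac{46}{139}\right) = \left(-27\right) \left(- \frac{1}{43}\right) 16 \left(- \frac{46}{139}\right) = \frac{27}{43} \cdot 16 \left(- \frac{46}{139}\right) = \frac{432}{43} \left(- \frac{46}{139}\right) = - \frac{19872}{5977}$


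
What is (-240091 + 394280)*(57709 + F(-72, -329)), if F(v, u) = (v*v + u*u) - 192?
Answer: 26357376038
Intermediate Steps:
F(v, u) = -192 + u² + v² (F(v, u) = (v² + u²) - 192 = (u² + v²) - 192 = -192 + u² + v²)
(-240091 + 394280)*(57709 + F(-72, -329)) = (-240091 + 394280)*(57709 + (-192 + (-329)² + (-72)²)) = 154189*(57709 + (-192 + 108241 + 5184)) = 154189*(57709 + 113233) = 154189*170942 = 26357376038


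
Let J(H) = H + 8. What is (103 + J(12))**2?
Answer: 15129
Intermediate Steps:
J(H) = 8 + H
(103 + J(12))**2 = (103 + (8 + 12))**2 = (103 + 20)**2 = 123**2 = 15129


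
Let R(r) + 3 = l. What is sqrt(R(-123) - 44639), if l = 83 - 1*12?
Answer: I*sqrt(44571) ≈ 211.12*I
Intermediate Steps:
l = 71 (l = 83 - 12 = 71)
R(r) = 68 (R(r) = -3 + 71 = 68)
sqrt(R(-123) - 44639) = sqrt(68 - 44639) = sqrt(-44571) = I*sqrt(44571)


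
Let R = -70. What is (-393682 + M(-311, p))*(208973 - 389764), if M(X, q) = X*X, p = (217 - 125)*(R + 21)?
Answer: 53687876151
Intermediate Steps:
p = -4508 (p = (217 - 125)*(-70 + 21) = 92*(-49) = -4508)
M(X, q) = X**2
(-393682 + M(-311, p))*(208973 - 389764) = (-393682 + (-311)**2)*(208973 - 389764) = (-393682 + 96721)*(-180791) = -296961*(-180791) = 53687876151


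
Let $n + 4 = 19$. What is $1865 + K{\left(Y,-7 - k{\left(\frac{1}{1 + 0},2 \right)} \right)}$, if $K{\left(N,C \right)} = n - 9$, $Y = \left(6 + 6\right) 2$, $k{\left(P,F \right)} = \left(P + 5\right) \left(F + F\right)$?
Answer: $1871$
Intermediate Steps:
$k{\left(P,F \right)} = 2 F \left(5 + P\right)$ ($k{\left(P,F \right)} = \left(5 + P\right) 2 F = 2 F \left(5 + P\right)$)
$Y = 24$ ($Y = 12 \cdot 2 = 24$)
$n = 15$ ($n = -4 + 19 = 15$)
$K{\left(N,C \right)} = 6$ ($K{\left(N,C \right)} = 15 - 9 = 6$)
$1865 + K{\left(Y,-7 - k{\left(\frac{1}{1 + 0},2 \right)} \right)} = 1865 + 6 = 1871$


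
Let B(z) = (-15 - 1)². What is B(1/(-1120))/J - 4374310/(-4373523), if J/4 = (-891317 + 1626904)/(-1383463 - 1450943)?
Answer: -790148063699662/3217106663001 ≈ -245.61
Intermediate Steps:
J = -1471174/1417203 (J = 4*((-891317 + 1626904)/(-1383463 - 1450943)) = 4*(735587/(-2834406)) = 4*(735587*(-1/2834406)) = 4*(-735587/2834406) = -1471174/1417203 ≈ -1.0381)
B(z) = 256 (B(z) = (-16)² = 256)
B(1/(-1120))/J - 4374310/(-4373523) = 256/(-1471174/1417203) - 4374310/(-4373523) = 256*(-1417203/1471174) - 4374310*(-1/4373523) = -181401984/735587 + 4374310/4373523 = -790148063699662/3217106663001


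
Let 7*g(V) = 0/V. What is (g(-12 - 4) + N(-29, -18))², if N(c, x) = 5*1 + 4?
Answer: 81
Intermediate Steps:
N(c, x) = 9 (N(c, x) = 5 + 4 = 9)
g(V) = 0 (g(V) = (0/V)/7 = (⅐)*0 = 0)
(g(-12 - 4) + N(-29, -18))² = (0 + 9)² = 9² = 81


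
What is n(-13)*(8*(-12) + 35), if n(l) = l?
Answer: 793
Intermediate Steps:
n(-13)*(8*(-12) + 35) = -13*(8*(-12) + 35) = -13*(-96 + 35) = -13*(-61) = 793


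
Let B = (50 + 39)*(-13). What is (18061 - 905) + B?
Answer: 15999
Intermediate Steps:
B = -1157 (B = 89*(-13) = -1157)
(18061 - 905) + B = (18061 - 905) - 1157 = 17156 - 1157 = 15999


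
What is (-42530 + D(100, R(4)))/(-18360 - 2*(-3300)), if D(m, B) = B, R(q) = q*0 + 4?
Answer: 21263/5880 ≈ 3.6162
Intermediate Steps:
R(q) = 4 (R(q) = 0 + 4 = 4)
(-42530 + D(100, R(4)))/(-18360 - 2*(-3300)) = (-42530 + 4)/(-18360 - 2*(-3300)) = -42526/(-18360 + 6600) = -42526/(-11760) = -42526*(-1/11760) = 21263/5880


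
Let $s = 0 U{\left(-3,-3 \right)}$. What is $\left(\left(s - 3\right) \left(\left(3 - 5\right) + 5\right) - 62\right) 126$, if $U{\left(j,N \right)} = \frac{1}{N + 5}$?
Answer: $-8946$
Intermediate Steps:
$U{\left(j,N \right)} = \frac{1}{5 + N}$
$s = 0$ ($s = \frac{0}{5 - 3} = \frac{0}{2} = 0 \cdot \frac{1}{2} = 0$)
$\left(\left(s - 3\right) \left(\left(3 - 5\right) + 5\right) - 62\right) 126 = \left(\left(0 - 3\right) \left(\left(3 - 5\right) + 5\right) - 62\right) 126 = \left(- 3 \left(-2 + 5\right) - 62\right) 126 = \left(\left(-3\right) 3 - 62\right) 126 = \left(-9 - 62\right) 126 = \left(-71\right) 126 = -8946$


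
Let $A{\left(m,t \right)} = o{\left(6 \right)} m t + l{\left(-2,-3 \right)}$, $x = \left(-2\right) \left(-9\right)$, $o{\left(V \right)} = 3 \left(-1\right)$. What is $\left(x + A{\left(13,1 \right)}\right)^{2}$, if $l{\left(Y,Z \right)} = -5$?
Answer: $676$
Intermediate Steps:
$o{\left(V \right)} = -3$
$x = 18$
$A{\left(m,t \right)} = -5 - 3 m t$ ($A{\left(m,t \right)} = - 3 m t - 5 = -5 - 3 m t$)
$\left(x + A{\left(13,1 \right)}\right)^{2} = \left(18 - \left(5 + 39 \cdot 1\right)\right)^{2} = \left(18 - 44\right)^{2} = \left(-26\right)^{2} = 676$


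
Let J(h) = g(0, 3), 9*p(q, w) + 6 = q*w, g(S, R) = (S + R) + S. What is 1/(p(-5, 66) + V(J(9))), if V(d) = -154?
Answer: -3/574 ≈ -0.0052265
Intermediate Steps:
g(S, R) = R + 2*S (g(S, R) = (R + S) + S = R + 2*S)
p(q, w) = -⅔ + q*w/9 (p(q, w) = -⅔ + (q*w)/9 = -⅔ + q*w/9)
J(h) = 3 (J(h) = 3 + 2*0 = 3 + 0 = 3)
1/(p(-5, 66) + V(J(9))) = 1/((-⅔ + (⅑)*(-5)*66) - 154) = 1/((-⅔ - 110/3) - 154) = 1/(-112/3 - 154) = 1/(-574/3) = -3/574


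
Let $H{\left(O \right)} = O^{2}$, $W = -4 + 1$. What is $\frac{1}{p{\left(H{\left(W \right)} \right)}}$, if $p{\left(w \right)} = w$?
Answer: $\frac{1}{9} \approx 0.11111$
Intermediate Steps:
$W = -3$
$\frac{1}{p{\left(H{\left(W \right)} \right)}} = \frac{1}{\left(-3\right)^{2}} = \frac{1}{9}$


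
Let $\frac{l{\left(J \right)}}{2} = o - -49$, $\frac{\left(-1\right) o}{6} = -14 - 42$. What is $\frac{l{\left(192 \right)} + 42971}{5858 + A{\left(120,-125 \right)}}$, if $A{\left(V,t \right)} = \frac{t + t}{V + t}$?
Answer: $\frac{43741}{5908} \approx 7.4037$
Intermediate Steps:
$o = 336$ ($o = - 6 \left(-14 - 42\right) = \left(-6\right) \left(-56\right) = 336$)
$l{\left(J \right)} = 770$ ($l{\left(J \right)} = 2 \left(336 - -49\right) = 2 \left(336 + 49\right) = 2 \cdot 385 = 770$)
$A{\left(V,t \right)} = \frac{2 t}{V + t}$
$\frac{l{\left(192 \right)} + 42971}{5858 + A{\left(120,-125 \right)}} = \frac{770 + 42971}{5858 + 2 \left(-125\right) \frac{1}{120 - 125}} = \frac{43741}{5858 + 2 \left(-125\right) \frac{1}{-5}} = \frac{43741}{5858 + 2 \left(-125\right) \left(- \frac{1}{5}\right)} = \frac{43741}{5858 + 50} = \frac{43741}{5908}$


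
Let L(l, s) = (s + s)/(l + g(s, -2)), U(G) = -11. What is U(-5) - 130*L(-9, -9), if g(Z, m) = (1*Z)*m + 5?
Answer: 1093/7 ≈ 156.14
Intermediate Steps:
g(Z, m) = 5 + Z*m (g(Z, m) = Z*m + 5 = 5 + Z*m)
L(l, s) = 2*s/(5 + l - 2*s) (L(l, s) = (s + s)/(l + (5 + s*(-2))) = (2*s)/(l + (5 - 2*s)) = (2*s)/(5 + l - 2*s) = 2*s/(5 + l - 2*s))
U(-5) - 130*L(-9, -9) = -11 - 260*(-9)/(5 - 9 - 2*(-9)) = -11 - 260*(-9)/(5 - 9 + 18) = -11 - 260*(-9)/14 = -11 - 130*(-9/7) = -11 + 1170/7 = 1093/7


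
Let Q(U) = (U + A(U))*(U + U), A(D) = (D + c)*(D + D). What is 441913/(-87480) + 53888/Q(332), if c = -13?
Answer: -216131676167/42788130120 ≈ -5.0512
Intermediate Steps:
A(D) = 2*D*(-13 + D) (A(D) = (D - 13)*(D + D) = (-13 + D)*(2*D) = 2*D*(-13 + D))
Q(U) = 2*U*(U + 2*U*(-13 + U)) (Q(U) = (U + 2*U*(-13 + U))*(U + U) = (U + 2*U*(-13 + U))*(2*U) = 2*U*(U + 2*U*(-13 + U)))
441913/(-87480) + 53888/Q(332) = 441913/(-87480) + 53888/((332**2*(-50 + 4*332))) = 441913*(-1/87480) + 53888/((110224*(-50 + 1328))) = -441913/87480 + 53888/((110224*1278)) = -441913/87480 + 53888/140866272 = -441913/87480 + 53888*(1/140866272) = -441913/87480 + 1684/4402071 = -216131676167/42788130120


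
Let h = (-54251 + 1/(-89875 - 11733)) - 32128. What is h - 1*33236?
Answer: -12153840921/101608 ≈ -1.1962e+5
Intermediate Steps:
h = -8776797433/101608 (h = (-54251 + 1/(-101608)) - 32128 = (-54251 - 1/101608) - 32128 = -5512335609/101608 - 32128 = -8776797433/101608 ≈ -86379.)
h - 1*33236 = -8776797433/101608 - 1*33236 = -8776797433/101608 - 33236 = -12153840921/101608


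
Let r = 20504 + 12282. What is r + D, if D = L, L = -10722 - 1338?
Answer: 20726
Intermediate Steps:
r = 32786
L = -12060
D = -12060
r + D = 32786 - 12060 = 20726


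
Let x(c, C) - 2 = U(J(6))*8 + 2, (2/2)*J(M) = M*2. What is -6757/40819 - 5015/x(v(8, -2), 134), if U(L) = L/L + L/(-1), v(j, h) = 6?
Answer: 204139697/3428796 ≈ 59.537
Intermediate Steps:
J(M) = 2*M (J(M) = M*2 = 2*M)
U(L) = 1 - L (U(L) = 1 + L*(-1) = 1 - L)
x(c, C) = -84 (x(c, C) = 2 + ((1 - 2*6)*8 + 2) = 2 + ((1 - 1*12)*8 + 2) = 2 + ((1 - 12)*8 + 2) = 2 + (-11*8 + 2) = 2 + (-88 + 2) = 2 - 86 = -84)
-6757/40819 - 5015/x(v(8, -2), 134) = -6757/40819 - 5015/(-84) = -6757*1/40819 - 5015*(-1/84) = -6757/40819 + 5015/84 = 204139697/3428796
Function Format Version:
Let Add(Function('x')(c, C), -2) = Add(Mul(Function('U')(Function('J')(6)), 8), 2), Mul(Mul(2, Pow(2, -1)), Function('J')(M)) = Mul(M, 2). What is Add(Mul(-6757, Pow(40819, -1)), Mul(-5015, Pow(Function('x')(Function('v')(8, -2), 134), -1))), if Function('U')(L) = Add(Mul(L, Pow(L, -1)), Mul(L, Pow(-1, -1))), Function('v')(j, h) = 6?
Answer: Rational(204139697, 3428796) ≈ 59.537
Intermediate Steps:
Function('J')(M) = Mul(2, M) (Function('J')(M) = Mul(M, 2) = Mul(2, M))
Function('U')(L) = Add(1, Mul(-1, L)) (Function('U')(L) = Add(1, Mul(L, -1)) = Add(1, Mul(-1, L)))
Function('x')(c, C) = -84 (Function('x')(c, C) = Add(2, Add(Mul(Add(1, Mul(-1, Mul(2, 6))), 8), 2)) = Add(2, Add(Mul(Add(1, Mul(-1, 12)), 8), 2)) = Add(2, Add(Mul(Add(1, -12), 8), 2)) = Add(2, Add(Mul(-11, 8), 2)) = Add(2, Add(-88, 2)) = Add(2, -86) = -84)
Add(Mul(-6757, Pow(40819, -1)), Mul(-5015, Pow(Function('x')(Function('v')(8, -2), 134), -1))) = Add(Mul(-6757, Pow(40819, -1)), Mul(-5015, Pow(-84, -1))) = Add(Mul(-6757, Rational(1, 40819)), Mul(-5015, Rational(-1, 84))) = Add(Rational(-6757, 40819), Rational(5015, 84)) = Rational(204139697, 3428796)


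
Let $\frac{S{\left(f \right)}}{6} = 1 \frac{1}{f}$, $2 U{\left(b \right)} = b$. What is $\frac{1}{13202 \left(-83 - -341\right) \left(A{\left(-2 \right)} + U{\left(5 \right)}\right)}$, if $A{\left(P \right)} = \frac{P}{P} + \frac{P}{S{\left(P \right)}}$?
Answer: $\frac{1}{14192150} \approx 7.0462 \cdot 10^{-8}$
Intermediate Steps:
$U{\left(b \right)} = \frac{b}{2}$
$S{\left(f \right)} = \frac{6}{f}$ ($S{\left(f \right)} = 6 \cdot 1 \frac{1}{f} = \frac{6}{f}$)
$A{\left(P \right)} = 1 + \frac{P^{2}}{6}$ ($A{\left(P \right)} = \frac{P}{P} + \frac{P}{6 \frac{1}{P}} = 1 + P \frac{P}{6} = 1 + \frac{P^{2}}{6}$)
$\frac{1}{13202 \left(-83 - -341\right) \left(A{\left(-2 \right)} + U{\left(5 \right)}\right)} = \frac{1}{13202 \left(-83 - -341\right) \left(\left(1 + \frac{\left(-2\right)^{2}}{6}\right) + \frac{1}{2} \cdot 5\right)} = \frac{1}{13202 \left(-83 + 341\right) \left(\left(1 + \frac{1}{6} \cdot 4\right) + \frac{5}{2}\right)} = \frac{1}{13202 \cdot 258 \left(\left(1 + \frac{2}{3}\right) + \frac{5}{2}\right)} = \frac{1}{13202 \cdot 258 \left(\frac{5}{3} + \frac{5}{2}\right)} = \frac{1}{13202 \cdot 258 \cdot \frac{25}{6}} = \frac{1}{13202 \cdot 1075} = \frac{1}{13202} \cdot \frac{1}{1075} = \frac{1}{14192150}$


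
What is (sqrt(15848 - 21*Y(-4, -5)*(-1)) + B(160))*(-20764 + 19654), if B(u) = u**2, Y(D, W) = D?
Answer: -28416000 - 2220*sqrt(3941) ≈ -2.8555e+7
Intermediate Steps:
(sqrt(15848 - 21*Y(-4, -5)*(-1)) + B(160))*(-20764 + 19654) = (sqrt(15848 - 21*(-4)*(-1)) + 160**2)*(-20764 + 19654) = (sqrt(15848 + 84*(-1)) + 25600)*(-1110) = (sqrt(15848 - 84) + 25600)*(-1110) = (sqrt(15764) + 25600)*(-1110) = (2*sqrt(3941) + 25600)*(-1110) = (25600 + 2*sqrt(3941))*(-1110) = -28416000 - 2220*sqrt(3941)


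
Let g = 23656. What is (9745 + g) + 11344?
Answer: 44745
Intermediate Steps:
(9745 + g) + 11344 = (9745 + 23656) + 11344 = 33401 + 11344 = 44745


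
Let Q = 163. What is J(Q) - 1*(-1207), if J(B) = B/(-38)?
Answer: 45703/38 ≈ 1202.7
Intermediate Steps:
J(B) = -B/38 (J(B) = B*(-1/38) = -B/38)
J(Q) - 1*(-1207) = -1/38*163 - 1*(-1207) = -163/38 + 1207 = 45703/38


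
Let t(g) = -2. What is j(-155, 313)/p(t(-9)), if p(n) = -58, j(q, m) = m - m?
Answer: 0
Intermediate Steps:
j(q, m) = 0
j(-155, 313)/p(t(-9)) = 0/(-58) = 0*(-1/58) = 0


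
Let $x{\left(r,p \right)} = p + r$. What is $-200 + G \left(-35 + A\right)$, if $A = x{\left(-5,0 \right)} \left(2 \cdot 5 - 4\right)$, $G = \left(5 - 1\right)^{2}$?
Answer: $-1240$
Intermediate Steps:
$G = 16$ ($G = 4^{2} = 16$)
$A = -30$ ($A = \left(0 - 5\right) \left(2 \cdot 5 - 4\right) = - 5 \left(10 - 4\right) = \left(-5\right) 6 = -30$)
$-200 + G \left(-35 + A\right) = -200 + 16 \left(-35 - 30\right) = -200 + 16 \left(-65\right) = -200 - 1040 = -1240$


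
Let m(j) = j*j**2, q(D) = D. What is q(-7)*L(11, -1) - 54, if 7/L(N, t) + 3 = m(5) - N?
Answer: -6043/111 ≈ -54.441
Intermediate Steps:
m(j) = j**3
L(N, t) = 7/(122 - N) (L(N, t) = 7/(-3 + (5**3 - N)) = 7/(-3 + (125 - N)) = 7/(122 - N))
q(-7)*L(11, -1) - 54 = -(-49)/(-122 + 11) - 54 = -(-49)/(-111) - 54 = -(-49)*(-1)/111 - 54 = -7*7/111 - 54 = -49/111 - 54 = -6043/111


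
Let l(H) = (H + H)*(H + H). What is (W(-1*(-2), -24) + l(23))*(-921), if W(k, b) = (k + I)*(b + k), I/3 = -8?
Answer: -2394600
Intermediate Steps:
I = -24 (I = 3*(-8) = -24)
l(H) = 4*H² (l(H) = (2*H)*(2*H) = 4*H²)
W(k, b) = (-24 + k)*(b + k) (W(k, b) = (k - 24)*(b + k) = (-24 + k)*(b + k))
(W(-1*(-2), -24) + l(23))*(-921) = (((-1*(-2))² - 24*(-24) - (-24)*(-2) - (-24)*(-2)) + 4*23²)*(-921) = ((2² + 576 - 24*2 - 24*2) + 4*529)*(-921) = ((4 + 576 - 48 - 48) + 2116)*(-921) = (484 + 2116)*(-921) = 2600*(-921) = -2394600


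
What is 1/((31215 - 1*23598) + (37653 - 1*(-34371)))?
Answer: 1/79641 ≈ 1.2556e-5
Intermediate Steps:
1/((31215 - 1*23598) + (37653 - 1*(-34371))) = 1/((31215 - 23598) + (37653 + 34371)) = 1/(7617 + 72024) = 1/79641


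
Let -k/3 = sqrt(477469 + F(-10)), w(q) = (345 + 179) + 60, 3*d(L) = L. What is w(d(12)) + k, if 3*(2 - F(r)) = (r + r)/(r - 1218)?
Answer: 584 - sqrt(405010473906)/307 ≈ -1489.0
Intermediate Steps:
F(r) = 2 - 2*r/(3*(-1218 + r)) (F(r) = 2 - (r + r)/(3*(r - 1218)) = 2 - 2*r/(3*(-1218 + r)))
d(L) = L/3
w(q) = 584 (w(q) = 524 + 60 = 584)
k = -sqrt(405010473906)/307 (k = -3*sqrt(477469 + 4*(-1827 - 10)/(3*(-1218 - 10))) = -3*sqrt(477469 + (4/3)*(-1837)/(-1228)) = -3*sqrt(477469 + (4/3)*(-1/1228)*(-1837)) = -3*sqrt(477469 + 1837/921) = -sqrt(405010473906)/307 ≈ -2073.0)
w(d(12)) + k = 584 - sqrt(405010473906)/307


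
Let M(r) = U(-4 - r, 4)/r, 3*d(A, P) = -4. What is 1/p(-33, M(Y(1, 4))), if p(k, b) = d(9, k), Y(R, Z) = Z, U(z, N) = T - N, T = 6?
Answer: -¾ ≈ -0.75000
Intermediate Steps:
d(A, P) = -4/3 (d(A, P) = (⅓)*(-4) = -4/3)
U(z, N) = 6 - N
M(r) = 2/r (M(r) = (6 - 1*4)/r = (6 - 4)/r = 2/r)
p(k, b) = -4/3
1/p(-33, M(Y(1, 4))) = 1/(-4/3) = -¾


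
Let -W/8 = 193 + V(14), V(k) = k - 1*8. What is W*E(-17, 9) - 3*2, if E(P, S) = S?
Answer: -14334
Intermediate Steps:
V(k) = -8 + k (V(k) = k - 8 = -8 + k)
W = -1592 (W = -8*(193 + (-8 + 14)) = -8*(193 + 6) = -8*199 = -1592)
W*E(-17, 9) - 3*2 = -1592*9 - 3*2 = -14328 - 6 = -14334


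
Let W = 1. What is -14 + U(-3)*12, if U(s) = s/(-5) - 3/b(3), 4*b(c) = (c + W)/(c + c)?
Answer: -1114/5 ≈ -222.80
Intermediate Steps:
b(c) = (1 + c)/(8*c) (b(c) = ((c + 1)/(c + c))/4 = ((1 + c)/((2*c)))/4 = ((1 + c)*(1/(2*c)))/4 = ((1 + c)/(2*c))/4 = (1 + c)/(8*c))
U(s) = -18 - s/5 (U(s) = s/(-5) - 3*24/(1 + 3) = s*(-⅕) - 3/((⅛)*(⅓)*4) = -s/5 - 3/⅙ = -s/5 - 3*6 = -s/5 - 18 = -18 - s/5)
-14 + U(-3)*12 = -14 + (-18 - ⅕*(-3))*12 = -14 + (-18 + ⅗)*12 = -14 - 87/5*12 = -14 - 1044/5 = -1114/5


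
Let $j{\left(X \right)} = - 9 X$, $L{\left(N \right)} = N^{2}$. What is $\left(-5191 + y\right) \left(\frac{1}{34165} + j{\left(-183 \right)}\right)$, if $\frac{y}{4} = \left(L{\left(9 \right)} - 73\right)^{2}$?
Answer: $- \frac{55538249172}{6833} \approx -8.1279 \cdot 10^{6}$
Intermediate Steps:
$y = 256$ ($y = 4 \left(9^{2} - 73\right)^{2} = 4 \left(81 - 73\right)^{2} = 4 \cdot 8^{2} = 4 \cdot 64 = 256$)
$\left(-5191 + y\right) \left(\frac{1}{34165} + j{\left(-183 \right)}\right) = \left(-5191 + 256\right) \left(\frac{1}{34165} - -1647\right) = - 4935 \left(\frac{1}{34165} + 1647\right) = \left(-4935\right) \frac{56269756}{34165} = - \frac{55538249172}{6833}$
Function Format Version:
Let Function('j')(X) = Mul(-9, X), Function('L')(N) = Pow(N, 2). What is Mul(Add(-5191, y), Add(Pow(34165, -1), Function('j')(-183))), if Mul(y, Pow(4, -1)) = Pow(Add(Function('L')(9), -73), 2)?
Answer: Rational(-55538249172, 6833) ≈ -8.1279e+6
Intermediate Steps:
y = 256 (y = Mul(4, Pow(Add(Pow(9, 2), -73), 2)) = Mul(4, Pow(Add(81, -73), 2)) = Mul(4, Pow(8, 2)) = Mul(4, 64) = 256)
Mul(Add(-5191, y), Add(Pow(34165, -1), Function('j')(-183))) = Mul(Add(-5191, 256), Add(Pow(34165, -1), Mul(-9, -183))) = Mul(-4935, Add(Rational(1, 34165), 1647)) = Mul(-4935, Rational(56269756, 34165)) = Rational(-55538249172, 6833)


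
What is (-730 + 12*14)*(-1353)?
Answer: 760386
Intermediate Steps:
(-730 + 12*14)*(-1353) = (-730 + 168)*(-1353) = -562*(-1353) = 760386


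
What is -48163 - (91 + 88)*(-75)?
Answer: -34738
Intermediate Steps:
-48163 - (91 + 88)*(-75) = -48163 - 179*(-75) = -48163 - 1*(-13425) = -48163 + 13425 = -34738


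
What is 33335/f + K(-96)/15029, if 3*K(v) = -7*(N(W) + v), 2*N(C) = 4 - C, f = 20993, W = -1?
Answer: 433347161/270431826 ≈ 1.6024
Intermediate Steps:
N(C) = 2 - C/2 (N(C) = (4 - C)/2 = 2 - C/2)
K(v) = -35/6 - 7*v/3 (K(v) = (-7*((2 - ½*(-1)) + v))/3 = (-7*((2 + ½) + v))/3 = (-7*(5/2 + v))/3 = (-35/2 - 7*v)/3 = -35/6 - 7*v/3)
33335/f + K(-96)/15029 = 33335/20993 + (-35/6 - 7/3*(-96))/15029 = 33335*(1/20993) + (-35/6 + 224)*(1/15029) = 33335/20993 + (1309/6)*(1/15029) = 33335/20993 + 187/12882 = 433347161/270431826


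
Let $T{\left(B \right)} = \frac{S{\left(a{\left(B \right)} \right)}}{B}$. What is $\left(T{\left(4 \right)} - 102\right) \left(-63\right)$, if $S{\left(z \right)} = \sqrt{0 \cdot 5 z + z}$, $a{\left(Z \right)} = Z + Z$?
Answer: $6426 - \frac{63 \sqrt{2}}{2} \approx 6381.5$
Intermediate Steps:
$a{\left(Z \right)} = 2 Z$
$S{\left(z \right)} = \sqrt{z}$ ($S{\left(z \right)} = \sqrt{0 z + z} = \sqrt{0 + z} = \sqrt{z}$)
$T{\left(B \right)} = \frac{\sqrt{2}}{\sqrt{B}}$ ($T{\left(B \right)} = \frac{\sqrt{2 B}}{B} = \frac{\sqrt{2} \sqrt{B}}{B} = \frac{\sqrt{2}}{\sqrt{B}}$)
$\left(T{\left(4 \right)} - 102\right) \left(-63\right) = \left(\frac{\sqrt{2}}{2} - 102\right) \left(-63\right) = \left(-102 + \frac{\sqrt{2}}{2}\right) \left(-63\right) = 6426 - \frac{63 \sqrt{2}}{2}$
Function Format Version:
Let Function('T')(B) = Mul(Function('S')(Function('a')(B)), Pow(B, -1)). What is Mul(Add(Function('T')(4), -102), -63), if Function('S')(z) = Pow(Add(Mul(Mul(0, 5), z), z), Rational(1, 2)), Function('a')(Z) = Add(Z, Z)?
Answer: Add(6426, Mul(Rational(-63, 2), Pow(2, Rational(1, 2)))) ≈ 6381.5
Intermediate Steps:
Function('a')(Z) = Mul(2, Z)
Function('S')(z) = Pow(z, Rational(1, 2)) (Function('S')(z) = Pow(Add(Mul(0, z), z), Rational(1, 2)) = Pow(Add(0, z), Rational(1, 2)) = Pow(z, Rational(1, 2)))
Function('T')(B) = Mul(Pow(2, Rational(1, 2)), Pow(B, Rational(-1, 2))) (Function('T')(B) = Mul(Pow(Mul(2, B), Rational(1, 2)), Pow(B, -1)) = Mul(Mul(Pow(2, Rational(1, 2)), Pow(B, Rational(1, 2))), Pow(B, -1)) = Mul(Pow(2, Rational(1, 2)), Pow(B, Rational(-1, 2))))
Mul(Add(Function('T')(4), -102), -63) = Mul(Add(Mul(Pow(2, Rational(1, 2)), Pow(4, Rational(-1, 2))), -102), -63) = Mul(Add(Mul(Pow(2, Rational(1, 2)), Rational(1, 2)), -102), -63) = Mul(Add(Mul(Rational(1, 2), Pow(2, Rational(1, 2))), -102), -63) = Mul(Add(-102, Mul(Rational(1, 2), Pow(2, Rational(1, 2)))), -63) = Add(6426, Mul(Rational(-63, 2), Pow(2, Rational(1, 2))))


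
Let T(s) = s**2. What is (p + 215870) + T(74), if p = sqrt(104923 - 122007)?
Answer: 221346 + 2*I*sqrt(4271) ≈ 2.2135e+5 + 130.71*I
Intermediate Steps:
p = 2*I*sqrt(4271) (p = sqrt(-17084) = 2*I*sqrt(4271) ≈ 130.71*I)
(p + 215870) + T(74) = (2*I*sqrt(4271) + 215870) + 74**2 = (215870 + 2*I*sqrt(4271)) + 5476 = 221346 + 2*I*sqrt(4271)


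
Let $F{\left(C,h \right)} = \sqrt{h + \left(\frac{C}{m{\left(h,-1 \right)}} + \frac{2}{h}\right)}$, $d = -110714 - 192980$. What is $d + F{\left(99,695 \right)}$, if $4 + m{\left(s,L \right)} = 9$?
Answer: $-303694 + \frac{2 \sqrt{86316915}}{695} \approx -3.0367 \cdot 10^{5}$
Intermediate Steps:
$d = -303694$
$m{\left(s,L \right)} = 5$ ($m{\left(s,L \right)} = -4 + 9 = 5$)
$F{\left(C,h \right)} = \sqrt{h + \frac{2}{h} + \frac{C}{5}}$ ($F{\left(C,h \right)} = \sqrt{h + \left(\frac{C}{5} + \frac{2}{h}\right)} = \sqrt{h + \left(\frac{2}{h} + \frac{C}{5}\right)} = \sqrt{h + \frac{2}{h} + \frac{C}{5}}$)
$d + F{\left(99,695 \right)} = -303694 + \frac{\sqrt{5 \cdot 99 + 25 \cdot 695 + \frac{50}{695}}}{5} = -303694 + \frac{\sqrt{495 + 17375 + 50 \cdot \frac{1}{695}}}{5} = -303694 + \frac{\sqrt{495 + 17375 + \frac{10}{139}}}{5} = -303694 + \frac{\sqrt{\frac{2483940}{139}}}{5} = -303694 + \frac{\frac{2}{139} \sqrt{86316915}}{5} = -303694 + \frac{2 \sqrt{86316915}}{695}$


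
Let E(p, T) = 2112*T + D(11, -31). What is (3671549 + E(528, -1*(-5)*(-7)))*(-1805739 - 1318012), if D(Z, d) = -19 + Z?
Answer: -11238072196371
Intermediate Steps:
E(p, T) = -8 + 2112*T (E(p, T) = 2112*T + (-19 + 11) = 2112*T - 8 = -8 + 2112*T)
(3671549 + E(528, -1*(-5)*(-7)))*(-1805739 - 1318012) = (3671549 + (-8 + 2112*(-1*(-5)*(-7))))*(-1805739 - 1318012) = (3671549 + (-8 + 2112*(5*(-7))))*(-3123751) = (3671549 + (-8 + 2112*(-35)))*(-3123751) = (3671549 + (-8 - 73920))*(-3123751) = (3671549 - 73928)*(-3123751) = 3597621*(-3123751) = -11238072196371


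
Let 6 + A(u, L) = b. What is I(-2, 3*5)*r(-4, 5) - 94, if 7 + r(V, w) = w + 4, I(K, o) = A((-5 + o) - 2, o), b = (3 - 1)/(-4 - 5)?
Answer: -958/9 ≈ -106.44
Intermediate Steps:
b = -2/9 (b = 2/(-9) = 2*(-⅑) = -2/9 ≈ -0.22222)
A(u, L) = -56/9 (A(u, L) = -6 - 2/9 = -56/9)
I(K, o) = -56/9
r(V, w) = -3 + w (r(V, w) = -7 + (w + 4) = -7 + (4 + w) = -3 + w)
I(-2, 3*5)*r(-4, 5) - 94 = -56*(-3 + 5)/9 - 94 = -56/9*2 - 94 = -112/9 - 94 = -958/9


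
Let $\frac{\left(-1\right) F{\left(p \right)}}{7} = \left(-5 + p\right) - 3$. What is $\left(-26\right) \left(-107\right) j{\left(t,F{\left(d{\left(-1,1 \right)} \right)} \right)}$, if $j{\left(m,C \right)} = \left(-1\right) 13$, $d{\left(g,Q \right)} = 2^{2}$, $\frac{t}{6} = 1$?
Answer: $-36166$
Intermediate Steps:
$t = 6$ ($t = 6 \cdot 1 = 6$)
$d{\left(g,Q \right)} = 4$
$F{\left(p \right)} = 56 - 7 p$ ($F{\left(p \right)} = - 7 \left(\left(-5 + p\right) - 3\right) = - 7 \left(-8 + p\right) = 56 - 7 p$)
$j{\left(m,C \right)} = -13$
$\left(-26\right) \left(-107\right) j{\left(t,F{\left(d{\left(-1,1 \right)} \right)} \right)} = \left(-26\right) \left(-107\right) \left(-13\right) = 2782 \left(-13\right) = -36166$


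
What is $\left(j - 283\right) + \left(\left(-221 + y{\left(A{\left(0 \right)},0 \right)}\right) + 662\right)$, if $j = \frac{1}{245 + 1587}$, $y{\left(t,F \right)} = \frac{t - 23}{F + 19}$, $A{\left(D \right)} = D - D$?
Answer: $\frac{5457547}{34808} \approx 156.79$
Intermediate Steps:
$A{\left(D \right)} = 0$
$y{\left(t,F \right)} = \frac{-23 + t}{19 + F}$
$j = \frac{1}{1832} \approx 0.00054585$
$\left(j - 283\right) + \left(\left(-221 + y{\left(A{\left(0 \right)},0 \right)}\right) + 662\right) = \left(\frac{1}{1832} - 283\right) + \left(\left(-221 + \frac{-23 + 0}{19 + 0}\right) + 662\right) = - \frac{518455}{1832} + \left(\left(-221 + \frac{1}{19} \left(-23\right)\right) + 662\right) = - \frac{518455}{1832} + \left(\left(-221 - \frac{23}{19}\right) + 662\right) = - \frac{518455}{1832} + \left(- \frac{4222}{19} + 662\right) = - \frac{518455}{1832} + \frac{8356}{19} = \frac{5457547}{34808}$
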